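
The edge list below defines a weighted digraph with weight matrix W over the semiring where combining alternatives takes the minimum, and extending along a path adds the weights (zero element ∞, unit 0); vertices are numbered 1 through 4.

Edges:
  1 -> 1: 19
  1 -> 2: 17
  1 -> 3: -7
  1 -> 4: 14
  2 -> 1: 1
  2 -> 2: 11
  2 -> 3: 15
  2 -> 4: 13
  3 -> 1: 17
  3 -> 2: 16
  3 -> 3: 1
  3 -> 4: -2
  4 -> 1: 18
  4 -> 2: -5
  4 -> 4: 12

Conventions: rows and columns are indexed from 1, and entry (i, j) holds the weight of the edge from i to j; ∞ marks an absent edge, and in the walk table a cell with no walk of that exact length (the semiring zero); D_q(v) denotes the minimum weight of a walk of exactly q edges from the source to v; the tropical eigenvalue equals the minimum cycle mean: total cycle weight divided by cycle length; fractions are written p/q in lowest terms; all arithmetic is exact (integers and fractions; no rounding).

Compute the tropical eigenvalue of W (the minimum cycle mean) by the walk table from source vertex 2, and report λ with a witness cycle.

q=0: [∞, 0, ∞, ∞]
q=1: [1, 11, 15, 13]
q=2: [12, 8, -6, 13]
q=3: [9, 8, -5, -8]
q=4: [9, -13, -4, -7]
Optimal cycle mean attained by: cycle 1->3->4->2->1, total (-7) + (-2) + (-5) + 1, length 4.
Answer: λ = -13/4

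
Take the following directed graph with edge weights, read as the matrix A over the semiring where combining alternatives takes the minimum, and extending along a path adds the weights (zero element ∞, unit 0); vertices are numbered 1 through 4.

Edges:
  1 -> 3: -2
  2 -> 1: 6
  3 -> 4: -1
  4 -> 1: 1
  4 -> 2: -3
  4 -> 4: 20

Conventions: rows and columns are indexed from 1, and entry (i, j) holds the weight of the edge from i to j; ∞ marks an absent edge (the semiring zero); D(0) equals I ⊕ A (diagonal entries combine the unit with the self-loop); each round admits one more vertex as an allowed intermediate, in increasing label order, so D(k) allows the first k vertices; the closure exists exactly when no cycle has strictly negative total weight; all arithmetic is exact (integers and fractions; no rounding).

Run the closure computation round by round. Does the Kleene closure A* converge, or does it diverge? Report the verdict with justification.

D(0):
  [0, ∞, -2, ∞]
  [6, 0, ∞, ∞]
  [∞, ∞, 0, -1]
  [1, -3, ∞, 0]
D(1):
  [0, ∞, -2, ∞]
  [6, 0, 4, ∞]
  [∞, ∞, 0, -1]
  [1, -3, -1, 0]
D(2):
  [0, ∞, -2, ∞]
  [6, 0, 4, ∞]
  [∞, ∞, 0, -1]
  [1, -3, -1, 0]
Detection: at round 3, diagonal entry (4, 4) turns strictly negative.
Key observation: the cycle 4->1->3->4 has total weight 1 + (-2) + (-1), which is strictly negative.
Answer: DIVERGES — negative cycle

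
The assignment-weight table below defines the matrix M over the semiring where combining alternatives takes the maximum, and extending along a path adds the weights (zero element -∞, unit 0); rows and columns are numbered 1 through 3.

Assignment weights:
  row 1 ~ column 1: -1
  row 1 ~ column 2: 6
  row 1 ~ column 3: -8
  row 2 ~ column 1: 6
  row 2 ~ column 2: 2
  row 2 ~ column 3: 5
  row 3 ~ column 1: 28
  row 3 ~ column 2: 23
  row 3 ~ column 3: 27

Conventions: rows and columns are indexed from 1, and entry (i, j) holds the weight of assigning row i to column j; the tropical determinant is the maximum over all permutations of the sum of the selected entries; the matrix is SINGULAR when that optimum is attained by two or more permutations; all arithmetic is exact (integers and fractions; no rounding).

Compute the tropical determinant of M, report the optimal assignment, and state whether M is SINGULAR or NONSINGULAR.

σ = (1, 2, 3): (-1) + 2 + 27 = 28
σ = (1, 3, 2): (-1) + 5 + 23 = 27
σ = (2, 1, 3): 6 + 6 + 27 = 39
σ = (2, 3, 1): 6 + 5 + 28 = 39
σ = (3, 1, 2): (-8) + 6 + 23 = 21
σ = (3, 2, 1): (-8) + 2 + 28 = 22
Optimal value attained by: σ = (2, 1, 3).
Answer: det⊕(M) = 39; verdict: SINGULAR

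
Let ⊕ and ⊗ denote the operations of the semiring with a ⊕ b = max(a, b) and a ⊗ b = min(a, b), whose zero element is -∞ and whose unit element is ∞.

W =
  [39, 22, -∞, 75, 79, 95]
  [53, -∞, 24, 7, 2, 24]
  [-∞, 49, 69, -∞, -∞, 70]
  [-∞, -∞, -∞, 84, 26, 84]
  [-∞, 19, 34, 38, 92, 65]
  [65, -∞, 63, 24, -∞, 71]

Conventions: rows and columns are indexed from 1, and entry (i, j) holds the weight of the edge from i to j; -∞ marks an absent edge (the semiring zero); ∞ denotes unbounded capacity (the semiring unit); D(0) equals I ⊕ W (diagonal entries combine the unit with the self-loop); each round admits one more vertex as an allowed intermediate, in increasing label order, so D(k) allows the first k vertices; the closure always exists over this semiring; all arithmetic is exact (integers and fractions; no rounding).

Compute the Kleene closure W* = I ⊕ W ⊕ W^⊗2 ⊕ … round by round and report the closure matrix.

D(0):
  [∞, 22, -∞, 75, 79, 95]
  [53, ∞, 24, 7, 2, 24]
  [-∞, 49, ∞, -∞, -∞, 70]
  [-∞, -∞, -∞, ∞, 26, 84]
  [-∞, 19, 34, 38, ∞, 65]
  [65, -∞, 63, 24, -∞, ∞]
D(1):
  [∞, 22, -∞, 75, 79, 95]
  [53, ∞, 24, 53, 53, 53]
  [-∞, 49, ∞, -∞, -∞, 70]
  [-∞, -∞, -∞, ∞, 26, 84]
  [-∞, 19, 34, 38, ∞, 65]
  [65, 22, 63, 65, 65, ∞]
D(2):
  [∞, 22, 22, 75, 79, 95]
  [53, ∞, 24, 53, 53, 53]
  [49, 49, ∞, 49, 49, 70]
  [-∞, -∞, -∞, ∞, 26, 84]
  [19, 19, 34, 38, ∞, 65]
  [65, 22, 63, 65, 65, ∞]
D(3):
  [∞, 22, 22, 75, 79, 95]
  [53, ∞, 24, 53, 53, 53]
  [49, 49, ∞, 49, 49, 70]
  [-∞, -∞, -∞, ∞, 26, 84]
  [34, 34, 34, 38, ∞, 65]
  [65, 49, 63, 65, 65, ∞]
D(4):
  [∞, 22, 22, 75, 79, 95]
  [53, ∞, 24, 53, 53, 53]
  [49, 49, ∞, 49, 49, 70]
  [-∞, -∞, -∞, ∞, 26, 84]
  [34, 34, 34, 38, ∞, 65]
  [65, 49, 63, 65, 65, ∞]
D(5):
  [∞, 34, 34, 75, 79, 95]
  [53, ∞, 34, 53, 53, 53]
  [49, 49, ∞, 49, 49, 70]
  [26, 26, 26, ∞, 26, 84]
  [34, 34, 34, 38, ∞, 65]
  [65, 49, 63, 65, 65, ∞]
D(6):
  [∞, 49, 63, 75, 79, 95]
  [53, ∞, 53, 53, 53, 53]
  [65, 49, ∞, 65, 65, 70]
  [65, 49, 63, ∞, 65, 84]
  [65, 49, 63, 65, ∞, 65]
  [65, 49, 63, 65, 65, ∞]
Answer: W* = [[∞, 49, 63, 75, 79, 95], [53, ∞, 53, 53, 53, 53], [65, 49, ∞, 65, 65, 70], [65, 49, 63, ∞, 65, 84], [65, 49, 63, 65, ∞, 65], [65, 49, 63, 65, 65, ∞]]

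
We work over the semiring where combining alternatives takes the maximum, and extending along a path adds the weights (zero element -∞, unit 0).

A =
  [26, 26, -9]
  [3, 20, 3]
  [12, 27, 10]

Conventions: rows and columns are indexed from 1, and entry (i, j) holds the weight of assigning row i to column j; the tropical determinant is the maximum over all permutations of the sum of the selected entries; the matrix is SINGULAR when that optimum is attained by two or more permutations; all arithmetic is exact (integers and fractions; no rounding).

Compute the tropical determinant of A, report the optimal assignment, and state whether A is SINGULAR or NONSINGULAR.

σ = (1, 2, 3): 26 + 20 + 10 = 56
σ = (1, 3, 2): 26 + 3 + 27 = 56
σ = (2, 1, 3): 26 + 3 + 10 = 39
σ = (2, 3, 1): 26 + 3 + 12 = 41
σ = (3, 1, 2): (-9) + 3 + 27 = 21
σ = (3, 2, 1): (-9) + 20 + 12 = 23
Optimal value attained by: σ = (1, 2, 3).
Answer: det⊕(A) = 56; verdict: SINGULAR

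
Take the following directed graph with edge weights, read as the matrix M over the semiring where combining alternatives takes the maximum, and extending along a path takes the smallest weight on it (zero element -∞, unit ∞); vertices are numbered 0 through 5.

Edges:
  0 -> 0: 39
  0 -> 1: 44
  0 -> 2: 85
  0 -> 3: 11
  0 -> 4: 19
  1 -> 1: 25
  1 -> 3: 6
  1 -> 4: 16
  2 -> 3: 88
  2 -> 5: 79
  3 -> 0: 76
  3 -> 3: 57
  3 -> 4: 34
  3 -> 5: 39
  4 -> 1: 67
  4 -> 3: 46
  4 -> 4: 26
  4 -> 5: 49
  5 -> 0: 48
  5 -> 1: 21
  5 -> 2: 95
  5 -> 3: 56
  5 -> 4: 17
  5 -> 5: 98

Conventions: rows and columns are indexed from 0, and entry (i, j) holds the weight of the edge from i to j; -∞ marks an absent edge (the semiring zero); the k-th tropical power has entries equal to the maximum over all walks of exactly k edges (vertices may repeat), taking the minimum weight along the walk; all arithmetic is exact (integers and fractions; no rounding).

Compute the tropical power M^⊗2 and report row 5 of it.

M^⊗2:
  [39, 39, 39, 85, 19, 79]
  [6, 25, -∞, 16, 16, 16]
  [76, 21, 79, 57, 34, 79]
  [57, 44, 76, 57, 34, 39]
  [48, 26, 49, 49, 34, 49]
  [56, 44, 95, 88, 34, 98]
Answer: row 5 of M^⊗2 = [56, 44, 95, 88, 34, 98]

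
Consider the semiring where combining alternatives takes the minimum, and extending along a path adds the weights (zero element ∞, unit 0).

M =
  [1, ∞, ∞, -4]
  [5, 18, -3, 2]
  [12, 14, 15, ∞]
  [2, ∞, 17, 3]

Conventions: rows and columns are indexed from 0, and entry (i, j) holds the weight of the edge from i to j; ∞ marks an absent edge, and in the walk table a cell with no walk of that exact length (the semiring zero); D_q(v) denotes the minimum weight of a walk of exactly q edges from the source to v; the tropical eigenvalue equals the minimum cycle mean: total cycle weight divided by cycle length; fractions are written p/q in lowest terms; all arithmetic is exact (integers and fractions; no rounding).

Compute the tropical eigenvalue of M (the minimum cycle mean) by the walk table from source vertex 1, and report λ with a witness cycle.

q=0: [∞, 0, ∞, ∞]
q=1: [5, 18, -3, 2]
q=2: [4, 11, 12, 1]
q=3: [3, 26, 8, 0]
q=4: [2, 22, 17, -1]
Optimal cycle mean attained by: cycle 0->3->0, total (-4) + 2, length 2.
Answer: λ = -1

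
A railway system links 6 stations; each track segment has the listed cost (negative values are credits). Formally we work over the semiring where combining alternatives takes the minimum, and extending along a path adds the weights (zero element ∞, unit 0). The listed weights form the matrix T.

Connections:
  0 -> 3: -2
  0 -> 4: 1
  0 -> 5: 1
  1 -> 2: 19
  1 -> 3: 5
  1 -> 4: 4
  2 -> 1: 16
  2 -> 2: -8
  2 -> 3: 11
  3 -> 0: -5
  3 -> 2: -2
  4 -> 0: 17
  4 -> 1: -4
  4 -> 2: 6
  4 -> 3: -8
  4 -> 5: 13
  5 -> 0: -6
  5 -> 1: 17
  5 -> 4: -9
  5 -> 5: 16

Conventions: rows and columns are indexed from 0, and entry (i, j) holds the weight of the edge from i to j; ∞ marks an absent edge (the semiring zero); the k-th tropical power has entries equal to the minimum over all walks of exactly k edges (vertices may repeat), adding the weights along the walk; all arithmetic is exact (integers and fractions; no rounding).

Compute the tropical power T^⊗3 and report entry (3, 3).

T^⊗2:
  [-7, -3, -4, -7, -8, 14]
  [0, 0, 3, -4, ∞, 17]
  [6, 8, -16, 3, 20, ∞]
  [∞, 14, -10, -7, -4, -4]
  [-13, 22, -10, 1, 0, 18]
  [8, -13, -3, -17, -5, -5]
T^⊗3:
  [-12, -12, -12, -16, -6, -6]
  [-9, 19, -6, -2, 1, 1]
  [-2, 0, -24, -5, 7, 7]
  [-12, -8, -18, -12, -13, 9]
  [-4, -4, -18, -15, -12, -12]
  [-22, -9, -19, -13, -14, 8]
Key observation: the optimum is the walk 3->0->4->3, with weight (-5) + 1 + (-8) = -12.
Optimal value attained by: walk 3->0->4->3.
Answer: (T^⊗3)[3][3] = -12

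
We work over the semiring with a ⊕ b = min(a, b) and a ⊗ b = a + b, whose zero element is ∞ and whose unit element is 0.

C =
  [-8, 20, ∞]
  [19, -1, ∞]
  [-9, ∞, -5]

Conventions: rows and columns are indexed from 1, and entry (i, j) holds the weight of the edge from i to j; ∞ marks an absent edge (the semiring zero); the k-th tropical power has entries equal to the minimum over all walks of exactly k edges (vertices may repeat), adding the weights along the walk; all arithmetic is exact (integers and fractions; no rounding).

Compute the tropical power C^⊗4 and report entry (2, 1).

C^⊗2:
  [-16, 12, ∞]
  [11, -2, ∞]
  [-17, 11, -10]
C^⊗3:
  [-24, 4, ∞]
  [3, -3, ∞]
  [-25, 3, -15]
C^⊗4:
  [-32, -4, ∞]
  [-5, -4, ∞]
  [-33, -5, -20]
Key observation: the optimum is the walk 2->1->1->1->1, with weight 19 + (-8) + (-8) + (-8) = -5.
Optimal value attained by: walk 2->1->1->1->1.
Answer: (C^⊗4)[2][1] = -5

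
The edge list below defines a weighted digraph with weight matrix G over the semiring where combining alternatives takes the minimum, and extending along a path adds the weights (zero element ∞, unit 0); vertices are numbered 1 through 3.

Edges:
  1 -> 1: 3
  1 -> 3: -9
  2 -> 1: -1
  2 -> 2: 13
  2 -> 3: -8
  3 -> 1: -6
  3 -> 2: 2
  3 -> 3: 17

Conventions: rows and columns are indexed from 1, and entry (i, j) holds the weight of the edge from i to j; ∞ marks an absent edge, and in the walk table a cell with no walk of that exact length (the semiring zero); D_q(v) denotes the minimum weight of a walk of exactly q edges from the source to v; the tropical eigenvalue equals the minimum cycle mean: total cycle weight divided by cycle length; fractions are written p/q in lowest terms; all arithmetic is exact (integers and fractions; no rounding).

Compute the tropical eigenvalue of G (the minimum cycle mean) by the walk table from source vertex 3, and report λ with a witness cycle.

q=0: [∞, ∞, 0]
q=1: [-6, 2, 17]
q=2: [-3, 15, -15]
q=3: [-21, -13, -12]
Optimal cycle mean attained by: cycle 1->3->1, total (-9) + (-6), length 2.
Answer: λ = -15/2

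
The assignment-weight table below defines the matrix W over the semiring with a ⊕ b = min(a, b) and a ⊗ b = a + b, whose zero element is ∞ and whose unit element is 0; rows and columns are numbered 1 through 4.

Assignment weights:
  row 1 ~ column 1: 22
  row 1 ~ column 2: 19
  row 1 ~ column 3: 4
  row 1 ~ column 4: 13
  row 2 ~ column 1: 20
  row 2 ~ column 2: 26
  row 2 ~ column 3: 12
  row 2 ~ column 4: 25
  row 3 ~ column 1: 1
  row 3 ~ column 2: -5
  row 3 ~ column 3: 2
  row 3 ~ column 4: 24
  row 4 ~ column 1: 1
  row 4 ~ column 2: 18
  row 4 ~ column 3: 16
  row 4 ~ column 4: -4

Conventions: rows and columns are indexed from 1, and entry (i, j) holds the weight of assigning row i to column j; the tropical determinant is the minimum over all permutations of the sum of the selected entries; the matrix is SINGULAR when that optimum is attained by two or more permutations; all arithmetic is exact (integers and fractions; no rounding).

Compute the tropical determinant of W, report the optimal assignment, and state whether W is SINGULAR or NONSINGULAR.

σ = (1, 2, 3, 4): 22 + 26 + 2 + (-4) = 46
σ = (1, 2, 4, 3): 22 + 26 + 24 + 16 = 88
σ = (1, 3, 2, 4): 22 + 12 + (-5) + (-4) = 25
σ = (1, 3, 4, 2): 22 + 12 + 24 + 18 = 76
σ = (1, 4, 2, 3): 22 + 25 + (-5) + 16 = 58
σ = (1, 4, 3, 2): 22 + 25 + 2 + 18 = 67
σ = (2, 1, 3, 4): 19 + 20 + 2 + (-4) = 37
σ = (2, 1, 4, 3): 19 + 20 + 24 + 16 = 79
σ = (2, 3, 1, 4): 19 + 12 + 1 + (-4) = 28
σ = (2, 3, 4, 1): 19 + 12 + 24 + 1 = 56
σ = (2, 4, 1, 3): 19 + 25 + 1 + 16 = 61
σ = (2, 4, 3, 1): 19 + 25 + 2 + 1 = 47
σ = (3, 1, 2, 4): 4 + 20 + (-5) + (-4) = 15
σ = (3, 1, 4, 2): 4 + 20 + 24 + 18 = 66
σ = (3, 2, 1, 4): 4 + 26 + 1 + (-4) = 27
σ = (3, 2, 4, 1): 4 + 26 + 24 + 1 = 55
σ = (3, 4, 1, 2): 4 + 25 + 1 + 18 = 48
σ = (3, 4, 2, 1): 4 + 25 + (-5) + 1 = 25
σ = (4, 1, 2, 3): 13 + 20 + (-5) + 16 = 44
σ = (4, 1, 3, 2): 13 + 20 + 2 + 18 = 53
σ = (4, 2, 1, 3): 13 + 26 + 1 + 16 = 56
σ = (4, 2, 3, 1): 13 + 26 + 2 + 1 = 42
σ = (4, 3, 1, 2): 13 + 12 + 1 + 18 = 44
σ = (4, 3, 2, 1): 13 + 12 + (-5) + 1 = 21
Optimal value attained by: σ = (3, 1, 2, 4).
Answer: det⊕(W) = 15; verdict: NONSINGULAR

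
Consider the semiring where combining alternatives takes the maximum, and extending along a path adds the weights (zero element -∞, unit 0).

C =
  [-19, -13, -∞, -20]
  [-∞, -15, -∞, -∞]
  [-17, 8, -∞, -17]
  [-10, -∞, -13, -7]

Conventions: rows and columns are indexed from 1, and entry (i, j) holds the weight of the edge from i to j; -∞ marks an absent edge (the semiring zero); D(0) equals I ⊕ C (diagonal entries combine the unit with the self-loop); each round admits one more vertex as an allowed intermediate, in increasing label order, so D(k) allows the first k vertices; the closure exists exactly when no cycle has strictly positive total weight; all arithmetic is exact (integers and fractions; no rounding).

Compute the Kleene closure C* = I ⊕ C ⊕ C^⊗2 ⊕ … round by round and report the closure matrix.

D(0):
  [0, -13, -∞, -20]
  [-∞, 0, -∞, -∞]
  [-17, 8, 0, -17]
  [-10, -∞, -13, 0]
D(1):
  [0, -13, -∞, -20]
  [-∞, 0, -∞, -∞]
  [-17, 8, 0, -17]
  [-10, -23, -13, 0]
D(2):
  [0, -13, -∞, -20]
  [-∞, 0, -∞, -∞]
  [-17, 8, 0, -17]
  [-10, -23, -13, 0]
D(3):
  [0, -13, -∞, -20]
  [-∞, 0, -∞, -∞]
  [-17, 8, 0, -17]
  [-10, -5, -13, 0]
D(4):
  [0, -13, -33, -20]
  [-∞, 0, -∞, -∞]
  [-17, 8, 0, -17]
  [-10, -5, -13, 0]
Answer: C* = [[0, -13, -33, -20], [-∞, 0, -∞, -∞], [-17, 8, 0, -17], [-10, -5, -13, 0]]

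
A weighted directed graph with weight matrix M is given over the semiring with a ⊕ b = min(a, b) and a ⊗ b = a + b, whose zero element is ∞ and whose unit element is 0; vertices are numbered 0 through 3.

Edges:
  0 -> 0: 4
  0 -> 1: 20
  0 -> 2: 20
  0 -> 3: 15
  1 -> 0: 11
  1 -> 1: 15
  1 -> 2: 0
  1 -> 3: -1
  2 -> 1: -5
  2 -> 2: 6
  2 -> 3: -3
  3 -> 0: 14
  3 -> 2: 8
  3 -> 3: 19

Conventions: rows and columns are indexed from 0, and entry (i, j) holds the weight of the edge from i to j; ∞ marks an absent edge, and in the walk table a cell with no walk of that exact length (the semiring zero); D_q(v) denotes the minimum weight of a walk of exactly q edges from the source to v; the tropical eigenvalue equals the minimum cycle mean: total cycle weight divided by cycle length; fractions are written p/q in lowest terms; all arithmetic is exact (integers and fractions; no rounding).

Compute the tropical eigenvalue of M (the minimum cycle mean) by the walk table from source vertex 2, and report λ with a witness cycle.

q=0: [∞, ∞, 0, ∞]
q=1: [∞, -5, 6, -3]
q=2: [6, 1, -5, -6]
q=3: [8, -10, 1, -8]
q=4: [1, -4, -10, -11]
Optimal cycle mean attained by: cycle 1->2->1, total 0 + (-5), length 2.
Answer: λ = -5/2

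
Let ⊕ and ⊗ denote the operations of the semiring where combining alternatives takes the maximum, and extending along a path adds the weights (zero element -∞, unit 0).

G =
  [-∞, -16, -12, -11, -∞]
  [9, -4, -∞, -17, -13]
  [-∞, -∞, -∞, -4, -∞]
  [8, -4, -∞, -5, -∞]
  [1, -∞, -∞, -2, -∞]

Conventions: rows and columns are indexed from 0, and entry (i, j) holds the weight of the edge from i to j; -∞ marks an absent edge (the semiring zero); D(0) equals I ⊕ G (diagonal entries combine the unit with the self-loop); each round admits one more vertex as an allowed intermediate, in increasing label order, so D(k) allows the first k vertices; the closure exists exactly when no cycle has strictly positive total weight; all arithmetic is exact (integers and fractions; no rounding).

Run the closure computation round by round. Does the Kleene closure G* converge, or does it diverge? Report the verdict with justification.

D(0):
  [0, -16, -12, -11, -∞]
  [9, 0, -∞, -17, -13]
  [-∞, -∞, 0, -4, -∞]
  [8, -4, -∞, 0, -∞]
  [1, -∞, -∞, -2, 0]
D(1):
  [0, -16, -12, -11, -∞]
  [9, 0, -3, -2, -13]
  [-∞, -∞, 0, -4, -∞]
  [8, -4, -4, 0, -∞]
  [1, -15, -11, -2, 0]
D(2):
  [0, -16, -12, -11, -29]
  [9, 0, -3, -2, -13]
  [-∞, -∞, 0, -4, -∞]
  [8, -4, -4, 0, -17]
  [1, -15, -11, -2, 0]
D(3):
  [0, -16, -12, -11, -29]
  [9, 0, -3, -2, -13]
  [-∞, -∞, 0, -4, -∞]
  [8, -4, -4, 0, -17]
  [1, -15, -11, -2, 0]
D(4):
  [0, -15, -12, -11, -28]
  [9, 0, -3, -2, -13]
  [4, -8, 0, -4, -21]
  [8, -4, -4, 0, -17]
  [6, -6, -6, -2, 0]
D(5):
  [0, -15, -12, -11, -28]
  [9, 0, -3, -2, -13]
  [4, -8, 0, -4, -21]
  [8, -4, -4, 0, -17]
  [6, -6, -6, -2, 0]
Key observation: every diagonal entry stays at the unit through all rounds, so no improving cycle exists.
Answer: CONVERGES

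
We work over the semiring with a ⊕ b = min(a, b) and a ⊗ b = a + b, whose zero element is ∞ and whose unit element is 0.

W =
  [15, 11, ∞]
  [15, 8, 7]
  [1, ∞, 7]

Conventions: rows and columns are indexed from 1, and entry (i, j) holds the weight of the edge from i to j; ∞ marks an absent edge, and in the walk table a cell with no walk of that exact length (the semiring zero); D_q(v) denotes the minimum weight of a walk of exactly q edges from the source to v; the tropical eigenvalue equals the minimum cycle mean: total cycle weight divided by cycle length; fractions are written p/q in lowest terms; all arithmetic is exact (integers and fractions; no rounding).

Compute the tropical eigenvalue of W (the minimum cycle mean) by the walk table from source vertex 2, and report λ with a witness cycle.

q=0: [∞, 0, ∞]
q=1: [15, 8, 7]
q=2: [8, 16, 14]
q=3: [15, 19, 21]
Optimal cycle mean attained by: cycle 1->2->3->1, total 11 + 7 + 1, length 3.
Answer: λ = 19/3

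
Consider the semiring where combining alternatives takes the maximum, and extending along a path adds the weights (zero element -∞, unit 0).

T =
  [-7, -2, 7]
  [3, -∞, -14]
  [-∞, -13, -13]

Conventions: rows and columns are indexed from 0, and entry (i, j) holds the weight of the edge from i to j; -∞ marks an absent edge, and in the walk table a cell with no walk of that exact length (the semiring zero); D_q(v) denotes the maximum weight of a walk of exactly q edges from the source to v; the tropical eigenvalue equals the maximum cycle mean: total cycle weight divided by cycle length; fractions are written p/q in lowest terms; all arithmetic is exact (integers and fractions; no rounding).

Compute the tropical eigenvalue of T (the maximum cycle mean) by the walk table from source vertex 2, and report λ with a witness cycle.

q=0: [-∞, -∞, 0]
q=1: [-∞, -13, -13]
q=2: [-10, -26, -26]
q=3: [-17, -12, -3]
Optimal cycle mean attained by: cycle 0->1->0, total (-2) + 3, length 2.
Answer: λ = 1/2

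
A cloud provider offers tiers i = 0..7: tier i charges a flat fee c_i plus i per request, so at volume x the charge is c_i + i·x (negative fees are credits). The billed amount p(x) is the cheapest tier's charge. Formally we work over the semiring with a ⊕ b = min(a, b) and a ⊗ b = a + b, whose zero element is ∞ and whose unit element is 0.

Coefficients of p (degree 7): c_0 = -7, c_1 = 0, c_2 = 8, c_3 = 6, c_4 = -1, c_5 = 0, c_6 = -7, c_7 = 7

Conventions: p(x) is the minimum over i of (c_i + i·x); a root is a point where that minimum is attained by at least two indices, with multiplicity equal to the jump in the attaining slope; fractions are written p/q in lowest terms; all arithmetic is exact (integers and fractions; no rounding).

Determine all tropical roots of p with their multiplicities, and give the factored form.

hull edge (i=0, c=-7) to (i=6, c=-7): slope 0, span 6
hull edge (i=6, c=-7) to (i=7, c=7): slope 14, span 1
Factored form: p(x) = 7 ⊗ (x ⊕ (-14)) ⊗ (x ⊕ 0) ⊗ (x ⊕ 0) ⊗ (x ⊕ 0) ⊗ (x ⊕ 0) ⊗ (x ⊕ 0) ⊗ (x ⊕ 0)
Answer: roots = -14 (mult 1), 0 (mult 6)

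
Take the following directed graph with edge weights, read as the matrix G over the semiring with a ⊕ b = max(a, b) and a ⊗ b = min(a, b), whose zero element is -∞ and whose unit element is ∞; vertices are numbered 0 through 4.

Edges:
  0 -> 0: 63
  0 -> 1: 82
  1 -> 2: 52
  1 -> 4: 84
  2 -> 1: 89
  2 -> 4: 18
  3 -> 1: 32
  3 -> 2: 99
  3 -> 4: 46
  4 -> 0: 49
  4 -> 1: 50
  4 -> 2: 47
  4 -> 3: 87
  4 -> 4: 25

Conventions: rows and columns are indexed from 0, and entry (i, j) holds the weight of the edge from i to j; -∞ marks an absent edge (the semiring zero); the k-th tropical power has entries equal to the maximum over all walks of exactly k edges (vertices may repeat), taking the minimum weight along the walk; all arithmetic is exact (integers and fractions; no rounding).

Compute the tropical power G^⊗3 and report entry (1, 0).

G^⊗2:
  [63, 63, 52, -∞, 82]
  [49, 52, 47, 84, 25]
  [18, 18, 52, 18, 84]
  [46, 89, 46, 46, 32]
  [49, 49, 87, 25, 50]
G^⊗3:
  [63, 63, 52, 82, 63]
  [49, 49, 84, 25, 52]
  [49, 52, 47, 84, 25]
  [46, 46, 52, 32, 84]
  [49, 87, 49, 50, 49]
Key observation: the optimum is the walk 1->4->0->0, with weight 84 min 49 min 63 = 49.
Optimal value attained by: walk 1->4->0->0.
Answer: (G^⊗3)[1][0] = 49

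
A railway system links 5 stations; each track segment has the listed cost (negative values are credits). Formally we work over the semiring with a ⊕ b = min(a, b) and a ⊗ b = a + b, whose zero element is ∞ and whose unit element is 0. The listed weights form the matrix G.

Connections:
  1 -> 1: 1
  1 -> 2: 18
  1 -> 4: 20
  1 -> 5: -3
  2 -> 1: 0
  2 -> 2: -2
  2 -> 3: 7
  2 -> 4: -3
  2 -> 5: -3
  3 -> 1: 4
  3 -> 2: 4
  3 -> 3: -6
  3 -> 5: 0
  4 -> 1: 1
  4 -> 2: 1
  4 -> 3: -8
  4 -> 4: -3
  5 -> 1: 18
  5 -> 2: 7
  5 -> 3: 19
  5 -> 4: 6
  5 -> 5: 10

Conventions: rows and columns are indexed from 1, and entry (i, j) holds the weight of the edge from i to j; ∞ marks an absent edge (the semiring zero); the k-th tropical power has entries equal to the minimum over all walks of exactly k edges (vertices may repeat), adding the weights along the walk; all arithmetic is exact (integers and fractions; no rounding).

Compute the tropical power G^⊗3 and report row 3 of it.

G^⊗2:
  [2, 4, 12, 3, -2]
  [-2, -4, -11, -6, -5]
  [-2, -2, -12, 1, -6]
  [-4, -4, -14, -6, -8]
  [7, 5, -2, 3, 4]
G^⊗3:
  [3, 2, -5, 0, -1]
  [-7, -7, -17, -9, -11]
  [-8, -8, -18, -5, -12]
  [-10, -10, -20, -9, -14]
  [2, 2, -8, 0, -2]
Answer: row 3 of G^⊗3 = [-8, -8, -18, -5, -12]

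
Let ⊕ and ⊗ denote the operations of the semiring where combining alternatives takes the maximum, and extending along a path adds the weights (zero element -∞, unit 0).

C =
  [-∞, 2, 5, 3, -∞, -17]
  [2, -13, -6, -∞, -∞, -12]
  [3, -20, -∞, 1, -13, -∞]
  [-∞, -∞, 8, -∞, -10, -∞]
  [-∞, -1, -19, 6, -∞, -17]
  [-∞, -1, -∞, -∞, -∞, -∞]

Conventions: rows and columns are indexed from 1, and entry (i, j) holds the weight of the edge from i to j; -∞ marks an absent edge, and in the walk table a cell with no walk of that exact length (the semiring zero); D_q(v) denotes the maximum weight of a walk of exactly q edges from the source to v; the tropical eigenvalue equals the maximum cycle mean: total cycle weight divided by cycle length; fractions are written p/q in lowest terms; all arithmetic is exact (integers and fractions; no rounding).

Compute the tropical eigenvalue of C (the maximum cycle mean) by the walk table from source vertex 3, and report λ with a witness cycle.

q=0: [-∞, -∞, 0, -∞, -∞, -∞]
q=1: [3, -20, -∞, 1, -13, -∞]
q=2: [-18, 5, 9, 6, -9, -14]
q=3: [12, -8, 14, 10, -4, -7]
q=4: [17, 14, 18, 15, 1, -5]
q=5: [21, 19, 23, 20, 5, 2]
q=6: [26, 23, 28, 24, 10, 7]
Optimal cycle mean attained by: cycle 1->4->3->1, total 3 + 8 + 3, length 3.
Answer: λ = 14/3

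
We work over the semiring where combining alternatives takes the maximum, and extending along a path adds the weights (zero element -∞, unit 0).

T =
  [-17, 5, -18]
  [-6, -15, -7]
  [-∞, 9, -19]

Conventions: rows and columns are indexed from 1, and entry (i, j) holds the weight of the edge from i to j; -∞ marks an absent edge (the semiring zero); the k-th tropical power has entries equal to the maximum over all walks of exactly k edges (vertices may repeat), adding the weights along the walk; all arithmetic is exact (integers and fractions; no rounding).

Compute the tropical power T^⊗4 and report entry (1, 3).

T^⊗2:
  [-1, -9, -2]
  [-21, 2, -22]
  [3, -6, 2]
T^⊗3:
  [-15, 7, -16]
  [-4, -13, -5]
  [-12, 11, -13]
T^⊗4:
  [1, -7, 0]
  [-19, 4, -20]
  [5, -4, 4]
Key observation: the optimum is the walk 1->2->3->2->3, with weight 5 + (-7) + 9 + (-7) = 0.
Optimal value attained by: walk 1->2->3->2->3.
Answer: (T^⊗4)[1][3] = 0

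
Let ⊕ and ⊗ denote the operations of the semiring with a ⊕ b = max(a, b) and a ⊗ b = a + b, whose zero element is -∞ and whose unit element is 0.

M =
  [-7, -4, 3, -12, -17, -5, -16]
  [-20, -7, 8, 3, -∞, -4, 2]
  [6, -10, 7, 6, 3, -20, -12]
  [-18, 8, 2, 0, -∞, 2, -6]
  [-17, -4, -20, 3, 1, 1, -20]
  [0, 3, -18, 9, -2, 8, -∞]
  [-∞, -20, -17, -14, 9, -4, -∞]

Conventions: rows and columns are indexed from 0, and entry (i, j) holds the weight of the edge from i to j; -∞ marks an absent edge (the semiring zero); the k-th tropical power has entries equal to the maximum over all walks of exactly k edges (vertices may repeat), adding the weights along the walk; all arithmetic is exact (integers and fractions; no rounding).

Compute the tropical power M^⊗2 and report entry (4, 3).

M^⊗2:
  [9, -2, 10, 9, 6, 3, -2]
  [14, 11, 15, 14, 11, 5, -3]
  [13, 14, 14, 13, 10, 8, 0]
  [8, 8, 16, 11, 5, 10, 10]
  [1, 11, 5, 10, 2, 9, -2]
  [8, 17, 11, 17, 6, 16, 5]
  [-4, 5, -10, 12, 10, 10, -11]
Key observation: the optimum is the walk 4->5->3, with weight 1 + 9 = 10.
Optimal value attained by: walk 4->5->3.
Answer: (M^⊗2)[4][3] = 10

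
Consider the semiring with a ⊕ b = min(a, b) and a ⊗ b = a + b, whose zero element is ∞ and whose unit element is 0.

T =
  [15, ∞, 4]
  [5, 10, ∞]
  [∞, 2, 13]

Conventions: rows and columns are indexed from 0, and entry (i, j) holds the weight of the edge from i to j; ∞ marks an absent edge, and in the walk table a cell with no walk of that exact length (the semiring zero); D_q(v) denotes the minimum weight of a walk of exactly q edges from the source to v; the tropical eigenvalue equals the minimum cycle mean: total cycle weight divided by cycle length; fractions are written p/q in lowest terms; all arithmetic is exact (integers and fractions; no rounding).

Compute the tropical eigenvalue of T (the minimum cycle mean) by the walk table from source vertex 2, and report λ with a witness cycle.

q=0: [∞, ∞, 0]
q=1: [∞, 2, 13]
q=2: [7, 12, 26]
q=3: [17, 22, 11]
Optimal cycle mean attained by: cycle 0->2->1->0, total 4 + 2 + 5, length 3.
Answer: λ = 11/3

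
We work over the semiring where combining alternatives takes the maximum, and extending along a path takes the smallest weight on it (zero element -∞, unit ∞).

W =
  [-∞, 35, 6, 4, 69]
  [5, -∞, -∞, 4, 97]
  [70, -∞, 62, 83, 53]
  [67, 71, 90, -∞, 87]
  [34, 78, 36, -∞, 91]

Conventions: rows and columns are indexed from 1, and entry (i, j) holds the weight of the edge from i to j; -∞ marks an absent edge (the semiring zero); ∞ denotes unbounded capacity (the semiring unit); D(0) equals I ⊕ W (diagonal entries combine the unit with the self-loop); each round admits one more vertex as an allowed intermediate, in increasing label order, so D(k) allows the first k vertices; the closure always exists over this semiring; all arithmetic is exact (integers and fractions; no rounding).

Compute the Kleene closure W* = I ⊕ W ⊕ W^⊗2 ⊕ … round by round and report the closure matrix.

D(0):
  [∞, 35, 6, 4, 69]
  [5, ∞, -∞, 4, 97]
  [70, -∞, ∞, 83, 53]
  [67, 71, 90, ∞, 87]
  [34, 78, 36, -∞, ∞]
D(1):
  [∞, 35, 6, 4, 69]
  [5, ∞, 5, 4, 97]
  [70, 35, ∞, 83, 69]
  [67, 71, 90, ∞, 87]
  [34, 78, 36, 4, ∞]
D(2):
  [∞, 35, 6, 4, 69]
  [5, ∞, 5, 4, 97]
  [70, 35, ∞, 83, 69]
  [67, 71, 90, ∞, 87]
  [34, 78, 36, 4, ∞]
D(3):
  [∞, 35, 6, 6, 69]
  [5, ∞, 5, 5, 97]
  [70, 35, ∞, 83, 69]
  [70, 71, 90, ∞, 87]
  [36, 78, 36, 36, ∞]
D(4):
  [∞, 35, 6, 6, 69]
  [5, ∞, 5, 5, 97]
  [70, 71, ∞, 83, 83]
  [70, 71, 90, ∞, 87]
  [36, 78, 36, 36, ∞]
D(5):
  [∞, 69, 36, 36, 69]
  [36, ∞, 36, 36, 97]
  [70, 78, ∞, 83, 83]
  [70, 78, 90, ∞, 87]
  [36, 78, 36, 36, ∞]
Answer: W* = [[∞, 69, 36, 36, 69], [36, ∞, 36, 36, 97], [70, 78, ∞, 83, 83], [70, 78, 90, ∞, 87], [36, 78, 36, 36, ∞]]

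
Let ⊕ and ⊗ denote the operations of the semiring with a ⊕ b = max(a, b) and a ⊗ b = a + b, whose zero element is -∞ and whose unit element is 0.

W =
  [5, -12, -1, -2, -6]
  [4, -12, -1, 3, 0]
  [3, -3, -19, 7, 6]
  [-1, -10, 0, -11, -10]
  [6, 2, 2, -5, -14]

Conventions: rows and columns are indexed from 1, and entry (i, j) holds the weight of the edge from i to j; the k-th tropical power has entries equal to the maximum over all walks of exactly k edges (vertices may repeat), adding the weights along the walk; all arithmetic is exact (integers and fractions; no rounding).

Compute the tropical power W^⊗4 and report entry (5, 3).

W^⊗2:
  [10, -4, 4, 6, 5]
  [9, 2, 3, 6, 5]
  [12, 8, 8, 1, -3]
  [4, -3, -2, 7, 6]
  [11, -1, 5, 9, 8]
W^⊗3:
  [15, 7, 9, 11, 10]
  [14, 7, 8, 10, 9]
  [17, 5, 11, 15, 14]
  [12, 8, 8, 5, 4]
  [16, 10, 10, 12, 11]
W^⊗4:
  [20, 12, 14, 16, 15]
  [19, 11, 13, 15, 14]
  [22, 16, 16, 18, 17]
  [17, 6, 11, 15, 14]
  [21, 13, 15, 17, 16]
Key observation: the optimum is the walk 5->1->1->1->3, with weight 6 + 5 + 5 + (-1) = 15.
Optimal value attained by: walk 5->1->1->1->3.
Answer: (W^⊗4)[5][3] = 15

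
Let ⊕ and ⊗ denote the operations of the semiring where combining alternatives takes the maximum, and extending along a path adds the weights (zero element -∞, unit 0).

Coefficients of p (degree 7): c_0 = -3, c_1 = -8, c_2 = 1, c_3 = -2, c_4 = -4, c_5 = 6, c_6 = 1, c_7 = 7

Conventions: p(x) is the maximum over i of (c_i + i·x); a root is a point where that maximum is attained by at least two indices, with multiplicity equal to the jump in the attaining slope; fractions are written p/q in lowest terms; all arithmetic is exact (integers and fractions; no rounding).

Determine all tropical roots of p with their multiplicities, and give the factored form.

hull edge (i=0, c=-3) to (i=2, c=1): slope 2, span 2
hull edge (i=2, c=1) to (i=5, c=6): slope 5/3, span 3
hull edge (i=5, c=6) to (i=7, c=7): slope 1/2, span 2
Factored form: p(x) = 7 ⊗ (x ⊕ (-2)) ⊗ (x ⊕ (-2)) ⊗ (x ⊕ (-5/3)) ⊗ (x ⊕ (-5/3)) ⊗ (x ⊕ (-5/3)) ⊗ (x ⊕ (-1/2)) ⊗ (x ⊕ (-1/2))
Answer: roots = -2 (mult 2), -5/3 (mult 3), -1/2 (mult 2)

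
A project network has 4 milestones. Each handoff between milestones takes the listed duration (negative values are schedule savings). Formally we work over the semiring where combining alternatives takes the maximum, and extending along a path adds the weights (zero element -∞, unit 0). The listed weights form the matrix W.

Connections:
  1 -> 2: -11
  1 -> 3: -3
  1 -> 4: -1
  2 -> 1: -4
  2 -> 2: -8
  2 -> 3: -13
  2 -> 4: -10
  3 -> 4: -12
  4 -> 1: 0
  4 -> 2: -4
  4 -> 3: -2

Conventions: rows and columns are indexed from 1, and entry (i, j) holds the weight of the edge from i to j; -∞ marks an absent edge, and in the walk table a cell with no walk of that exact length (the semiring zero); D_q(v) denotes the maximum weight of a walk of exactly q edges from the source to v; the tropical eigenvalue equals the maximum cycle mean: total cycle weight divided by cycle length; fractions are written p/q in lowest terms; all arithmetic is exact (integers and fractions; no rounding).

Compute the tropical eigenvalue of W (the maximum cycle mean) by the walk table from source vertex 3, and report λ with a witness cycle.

q=0: [-∞, -∞, 0, -∞]
q=1: [-∞, -∞, -∞, -12]
q=2: [-12, -16, -14, -∞]
q=3: [-20, -23, -15, -13]
q=4: [-13, -17, -15, -21]
Optimal cycle mean attained by: cycle 1->4->1, total (-1) + 0, length 2.
Answer: λ = -1/2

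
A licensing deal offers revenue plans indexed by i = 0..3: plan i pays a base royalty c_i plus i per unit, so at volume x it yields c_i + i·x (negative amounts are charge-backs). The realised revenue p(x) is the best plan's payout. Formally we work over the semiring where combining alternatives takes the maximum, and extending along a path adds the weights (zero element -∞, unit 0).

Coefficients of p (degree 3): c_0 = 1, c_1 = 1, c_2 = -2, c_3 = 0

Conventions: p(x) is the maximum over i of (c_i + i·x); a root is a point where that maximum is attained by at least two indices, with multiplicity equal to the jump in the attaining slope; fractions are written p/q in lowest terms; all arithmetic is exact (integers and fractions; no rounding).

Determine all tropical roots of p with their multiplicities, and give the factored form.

hull edge (i=0, c=1) to (i=1, c=1): slope 0, span 1
hull edge (i=1, c=1) to (i=3, c=0): slope -1/2, span 2
Factored form: p(x) = 0 ⊗ (x ⊕ 0) ⊗ (x ⊕ 1/2) ⊗ (x ⊕ 1/2)
Answer: roots = 0 (mult 1), 1/2 (mult 2)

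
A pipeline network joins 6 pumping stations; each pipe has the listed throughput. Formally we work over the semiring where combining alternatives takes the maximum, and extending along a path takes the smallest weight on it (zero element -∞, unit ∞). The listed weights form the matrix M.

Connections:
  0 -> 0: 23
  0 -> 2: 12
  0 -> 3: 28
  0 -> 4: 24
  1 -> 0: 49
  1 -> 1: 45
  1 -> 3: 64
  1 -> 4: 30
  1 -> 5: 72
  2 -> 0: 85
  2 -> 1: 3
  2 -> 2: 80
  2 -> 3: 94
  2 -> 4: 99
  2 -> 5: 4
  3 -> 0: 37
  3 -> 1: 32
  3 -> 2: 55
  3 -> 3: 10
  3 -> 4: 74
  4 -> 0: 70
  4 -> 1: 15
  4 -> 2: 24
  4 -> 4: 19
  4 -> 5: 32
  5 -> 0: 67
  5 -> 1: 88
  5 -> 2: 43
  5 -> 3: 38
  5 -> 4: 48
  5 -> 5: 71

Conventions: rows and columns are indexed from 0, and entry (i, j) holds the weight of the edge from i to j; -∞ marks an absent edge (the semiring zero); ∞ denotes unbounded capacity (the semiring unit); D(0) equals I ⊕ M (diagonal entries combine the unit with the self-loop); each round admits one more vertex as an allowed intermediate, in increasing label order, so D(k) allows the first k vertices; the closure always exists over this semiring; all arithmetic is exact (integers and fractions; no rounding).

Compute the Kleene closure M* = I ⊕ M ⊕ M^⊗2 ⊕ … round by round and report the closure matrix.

D(0):
  [∞, -∞, 12, 28, 24, -∞]
  [49, ∞, -∞, 64, 30, 72]
  [85, 3, ∞, 94, 99, 4]
  [37, 32, 55, ∞, 74, -∞]
  [70, 15, 24, -∞, ∞, 32]
  [67, 88, 43, 38, 48, ∞]
D(1):
  [∞, -∞, 12, 28, 24, -∞]
  [49, ∞, 12, 64, 30, 72]
  [85, 3, ∞, 94, 99, 4]
  [37, 32, 55, ∞, 74, -∞]
  [70, 15, 24, 28, ∞, 32]
  [67, 88, 43, 38, 48, ∞]
D(2):
  [∞, -∞, 12, 28, 24, -∞]
  [49, ∞, 12, 64, 30, 72]
  [85, 3, ∞, 94, 99, 4]
  [37, 32, 55, ∞, 74, 32]
  [70, 15, 24, 28, ∞, 32]
  [67, 88, 43, 64, 48, ∞]
D(3):
  [∞, 3, 12, 28, 24, 4]
  [49, ∞, 12, 64, 30, 72]
  [85, 3, ∞, 94, 99, 4]
  [55, 32, 55, ∞, 74, 32]
  [70, 15, 24, 28, ∞, 32]
  [67, 88, 43, 64, 48, ∞]
D(4):
  [∞, 28, 28, 28, 28, 28]
  [55, ∞, 55, 64, 64, 72]
  [85, 32, ∞, 94, 99, 32]
  [55, 32, 55, ∞, 74, 32]
  [70, 28, 28, 28, ∞, 32]
  [67, 88, 55, 64, 64, ∞]
D(5):
  [∞, 28, 28, 28, 28, 28]
  [64, ∞, 55, 64, 64, 72]
  [85, 32, ∞, 94, 99, 32]
  [70, 32, 55, ∞, 74, 32]
  [70, 28, 28, 28, ∞, 32]
  [67, 88, 55, 64, 64, ∞]
D(6):
  [∞, 28, 28, 28, 28, 28]
  [67, ∞, 55, 64, 64, 72]
  [85, 32, ∞, 94, 99, 32]
  [70, 32, 55, ∞, 74, 32]
  [70, 32, 32, 32, ∞, 32]
  [67, 88, 55, 64, 64, ∞]
Answer: M* = [[∞, 28, 28, 28, 28, 28], [67, ∞, 55, 64, 64, 72], [85, 32, ∞, 94, 99, 32], [70, 32, 55, ∞, 74, 32], [70, 32, 32, 32, ∞, 32], [67, 88, 55, 64, 64, ∞]]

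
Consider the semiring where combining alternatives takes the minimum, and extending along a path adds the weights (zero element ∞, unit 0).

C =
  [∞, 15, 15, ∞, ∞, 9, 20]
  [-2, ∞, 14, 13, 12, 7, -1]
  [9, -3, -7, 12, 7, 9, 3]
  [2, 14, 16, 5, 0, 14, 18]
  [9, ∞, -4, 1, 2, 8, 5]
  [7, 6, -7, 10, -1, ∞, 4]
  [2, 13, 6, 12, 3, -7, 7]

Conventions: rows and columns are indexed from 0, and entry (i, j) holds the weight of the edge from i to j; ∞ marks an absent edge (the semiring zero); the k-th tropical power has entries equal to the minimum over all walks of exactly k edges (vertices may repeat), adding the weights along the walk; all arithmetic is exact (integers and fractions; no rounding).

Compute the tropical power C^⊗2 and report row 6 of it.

C^⊗2:
  [13, 12, 2, 19, 8, 13, 13]
  [1, 11, 0, 11, 2, -8, 6]
  [-5, -10, -14, 5, 0, -4, -4]
  [7, 13, -4, 1, 2, 8, 5]
  [3, -7, -11, 3, 1, -2, -1]
  [2, -10, -14, 0, 0, -3, -4]
  [0, -1, -14, 3, -8, 0, -3]
Answer: row 6 of C^⊗2 = [0, -1, -14, 3, -8, 0, -3]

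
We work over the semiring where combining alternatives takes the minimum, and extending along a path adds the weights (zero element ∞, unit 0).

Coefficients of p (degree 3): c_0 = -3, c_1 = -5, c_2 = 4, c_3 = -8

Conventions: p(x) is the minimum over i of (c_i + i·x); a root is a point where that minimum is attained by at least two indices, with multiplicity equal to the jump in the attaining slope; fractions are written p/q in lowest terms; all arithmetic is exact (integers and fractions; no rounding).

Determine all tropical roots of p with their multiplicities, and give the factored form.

hull edge (i=0, c=-3) to (i=1, c=-5): slope -2, span 1
hull edge (i=1, c=-5) to (i=3, c=-8): slope -3/2, span 2
Factored form: p(x) = -8 ⊗ (x ⊕ 3/2) ⊗ (x ⊕ 3/2) ⊗ (x ⊕ 2)
Answer: roots = 3/2 (mult 2), 2 (mult 1)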